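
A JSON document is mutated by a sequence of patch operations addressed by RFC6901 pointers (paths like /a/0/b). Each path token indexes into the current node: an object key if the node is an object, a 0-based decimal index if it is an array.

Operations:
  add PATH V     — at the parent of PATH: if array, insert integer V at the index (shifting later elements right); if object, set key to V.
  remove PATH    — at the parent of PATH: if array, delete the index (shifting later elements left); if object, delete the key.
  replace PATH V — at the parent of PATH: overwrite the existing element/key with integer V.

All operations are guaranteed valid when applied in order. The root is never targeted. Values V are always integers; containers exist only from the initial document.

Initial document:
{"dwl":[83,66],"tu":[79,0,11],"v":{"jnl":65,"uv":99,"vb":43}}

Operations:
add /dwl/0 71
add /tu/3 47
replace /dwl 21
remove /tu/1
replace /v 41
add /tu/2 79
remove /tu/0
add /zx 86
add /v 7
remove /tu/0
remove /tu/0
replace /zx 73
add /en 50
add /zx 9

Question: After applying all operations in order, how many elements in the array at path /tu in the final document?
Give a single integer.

Answer: 1

Derivation:
After op 1 (add /dwl/0 71): {"dwl":[71,83,66],"tu":[79,0,11],"v":{"jnl":65,"uv":99,"vb":43}}
After op 2 (add /tu/3 47): {"dwl":[71,83,66],"tu":[79,0,11,47],"v":{"jnl":65,"uv":99,"vb":43}}
After op 3 (replace /dwl 21): {"dwl":21,"tu":[79,0,11,47],"v":{"jnl":65,"uv":99,"vb":43}}
After op 4 (remove /tu/1): {"dwl":21,"tu":[79,11,47],"v":{"jnl":65,"uv":99,"vb":43}}
After op 5 (replace /v 41): {"dwl":21,"tu":[79,11,47],"v":41}
After op 6 (add /tu/2 79): {"dwl":21,"tu":[79,11,79,47],"v":41}
After op 7 (remove /tu/0): {"dwl":21,"tu":[11,79,47],"v":41}
After op 8 (add /zx 86): {"dwl":21,"tu":[11,79,47],"v":41,"zx":86}
After op 9 (add /v 7): {"dwl":21,"tu":[11,79,47],"v":7,"zx":86}
After op 10 (remove /tu/0): {"dwl":21,"tu":[79,47],"v":7,"zx":86}
After op 11 (remove /tu/0): {"dwl":21,"tu":[47],"v":7,"zx":86}
After op 12 (replace /zx 73): {"dwl":21,"tu":[47],"v":7,"zx":73}
After op 13 (add /en 50): {"dwl":21,"en":50,"tu":[47],"v":7,"zx":73}
After op 14 (add /zx 9): {"dwl":21,"en":50,"tu":[47],"v":7,"zx":9}
Size at path /tu: 1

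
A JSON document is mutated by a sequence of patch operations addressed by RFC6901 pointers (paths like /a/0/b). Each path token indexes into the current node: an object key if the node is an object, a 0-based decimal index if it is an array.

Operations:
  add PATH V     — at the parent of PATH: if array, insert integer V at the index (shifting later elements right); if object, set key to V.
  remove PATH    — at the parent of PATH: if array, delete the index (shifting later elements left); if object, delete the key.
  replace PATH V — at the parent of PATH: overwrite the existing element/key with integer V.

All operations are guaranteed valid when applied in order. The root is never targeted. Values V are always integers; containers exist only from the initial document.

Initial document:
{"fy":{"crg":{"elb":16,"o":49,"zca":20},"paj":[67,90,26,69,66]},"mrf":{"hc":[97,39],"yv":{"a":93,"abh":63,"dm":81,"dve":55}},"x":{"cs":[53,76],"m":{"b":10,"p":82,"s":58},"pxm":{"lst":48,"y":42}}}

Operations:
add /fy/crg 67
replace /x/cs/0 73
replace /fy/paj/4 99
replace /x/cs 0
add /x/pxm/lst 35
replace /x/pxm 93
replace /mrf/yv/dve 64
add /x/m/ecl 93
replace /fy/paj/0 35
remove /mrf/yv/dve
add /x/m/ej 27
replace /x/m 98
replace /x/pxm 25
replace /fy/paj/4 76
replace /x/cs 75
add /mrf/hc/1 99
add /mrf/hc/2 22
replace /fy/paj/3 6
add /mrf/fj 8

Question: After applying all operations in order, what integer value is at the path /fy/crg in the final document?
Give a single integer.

Answer: 67

Derivation:
After op 1 (add /fy/crg 67): {"fy":{"crg":67,"paj":[67,90,26,69,66]},"mrf":{"hc":[97,39],"yv":{"a":93,"abh":63,"dm":81,"dve":55}},"x":{"cs":[53,76],"m":{"b":10,"p":82,"s":58},"pxm":{"lst":48,"y":42}}}
After op 2 (replace /x/cs/0 73): {"fy":{"crg":67,"paj":[67,90,26,69,66]},"mrf":{"hc":[97,39],"yv":{"a":93,"abh":63,"dm":81,"dve":55}},"x":{"cs":[73,76],"m":{"b":10,"p":82,"s":58},"pxm":{"lst":48,"y":42}}}
After op 3 (replace /fy/paj/4 99): {"fy":{"crg":67,"paj":[67,90,26,69,99]},"mrf":{"hc":[97,39],"yv":{"a":93,"abh":63,"dm":81,"dve":55}},"x":{"cs":[73,76],"m":{"b":10,"p":82,"s":58},"pxm":{"lst":48,"y":42}}}
After op 4 (replace /x/cs 0): {"fy":{"crg":67,"paj":[67,90,26,69,99]},"mrf":{"hc":[97,39],"yv":{"a":93,"abh":63,"dm":81,"dve":55}},"x":{"cs":0,"m":{"b":10,"p":82,"s":58},"pxm":{"lst":48,"y":42}}}
After op 5 (add /x/pxm/lst 35): {"fy":{"crg":67,"paj":[67,90,26,69,99]},"mrf":{"hc":[97,39],"yv":{"a":93,"abh":63,"dm":81,"dve":55}},"x":{"cs":0,"m":{"b":10,"p":82,"s":58},"pxm":{"lst":35,"y":42}}}
After op 6 (replace /x/pxm 93): {"fy":{"crg":67,"paj":[67,90,26,69,99]},"mrf":{"hc":[97,39],"yv":{"a":93,"abh":63,"dm":81,"dve":55}},"x":{"cs":0,"m":{"b":10,"p":82,"s":58},"pxm":93}}
After op 7 (replace /mrf/yv/dve 64): {"fy":{"crg":67,"paj":[67,90,26,69,99]},"mrf":{"hc":[97,39],"yv":{"a":93,"abh":63,"dm":81,"dve":64}},"x":{"cs":0,"m":{"b":10,"p":82,"s":58},"pxm":93}}
After op 8 (add /x/m/ecl 93): {"fy":{"crg":67,"paj":[67,90,26,69,99]},"mrf":{"hc":[97,39],"yv":{"a":93,"abh":63,"dm":81,"dve":64}},"x":{"cs":0,"m":{"b":10,"ecl":93,"p":82,"s":58},"pxm":93}}
After op 9 (replace /fy/paj/0 35): {"fy":{"crg":67,"paj":[35,90,26,69,99]},"mrf":{"hc":[97,39],"yv":{"a":93,"abh":63,"dm":81,"dve":64}},"x":{"cs":0,"m":{"b":10,"ecl":93,"p":82,"s":58},"pxm":93}}
After op 10 (remove /mrf/yv/dve): {"fy":{"crg":67,"paj":[35,90,26,69,99]},"mrf":{"hc":[97,39],"yv":{"a":93,"abh":63,"dm":81}},"x":{"cs":0,"m":{"b":10,"ecl":93,"p":82,"s":58},"pxm":93}}
After op 11 (add /x/m/ej 27): {"fy":{"crg":67,"paj":[35,90,26,69,99]},"mrf":{"hc":[97,39],"yv":{"a":93,"abh":63,"dm":81}},"x":{"cs":0,"m":{"b":10,"ecl":93,"ej":27,"p":82,"s":58},"pxm":93}}
After op 12 (replace /x/m 98): {"fy":{"crg":67,"paj":[35,90,26,69,99]},"mrf":{"hc":[97,39],"yv":{"a":93,"abh":63,"dm":81}},"x":{"cs":0,"m":98,"pxm":93}}
After op 13 (replace /x/pxm 25): {"fy":{"crg":67,"paj":[35,90,26,69,99]},"mrf":{"hc":[97,39],"yv":{"a":93,"abh":63,"dm":81}},"x":{"cs":0,"m":98,"pxm":25}}
After op 14 (replace /fy/paj/4 76): {"fy":{"crg":67,"paj":[35,90,26,69,76]},"mrf":{"hc":[97,39],"yv":{"a":93,"abh":63,"dm":81}},"x":{"cs":0,"m":98,"pxm":25}}
After op 15 (replace /x/cs 75): {"fy":{"crg":67,"paj":[35,90,26,69,76]},"mrf":{"hc":[97,39],"yv":{"a":93,"abh":63,"dm":81}},"x":{"cs":75,"m":98,"pxm":25}}
After op 16 (add /mrf/hc/1 99): {"fy":{"crg":67,"paj":[35,90,26,69,76]},"mrf":{"hc":[97,99,39],"yv":{"a":93,"abh":63,"dm":81}},"x":{"cs":75,"m":98,"pxm":25}}
After op 17 (add /mrf/hc/2 22): {"fy":{"crg":67,"paj":[35,90,26,69,76]},"mrf":{"hc":[97,99,22,39],"yv":{"a":93,"abh":63,"dm":81}},"x":{"cs":75,"m":98,"pxm":25}}
After op 18 (replace /fy/paj/3 6): {"fy":{"crg":67,"paj":[35,90,26,6,76]},"mrf":{"hc":[97,99,22,39],"yv":{"a":93,"abh":63,"dm":81}},"x":{"cs":75,"m":98,"pxm":25}}
After op 19 (add /mrf/fj 8): {"fy":{"crg":67,"paj":[35,90,26,6,76]},"mrf":{"fj":8,"hc":[97,99,22,39],"yv":{"a":93,"abh":63,"dm":81}},"x":{"cs":75,"m":98,"pxm":25}}
Value at /fy/crg: 67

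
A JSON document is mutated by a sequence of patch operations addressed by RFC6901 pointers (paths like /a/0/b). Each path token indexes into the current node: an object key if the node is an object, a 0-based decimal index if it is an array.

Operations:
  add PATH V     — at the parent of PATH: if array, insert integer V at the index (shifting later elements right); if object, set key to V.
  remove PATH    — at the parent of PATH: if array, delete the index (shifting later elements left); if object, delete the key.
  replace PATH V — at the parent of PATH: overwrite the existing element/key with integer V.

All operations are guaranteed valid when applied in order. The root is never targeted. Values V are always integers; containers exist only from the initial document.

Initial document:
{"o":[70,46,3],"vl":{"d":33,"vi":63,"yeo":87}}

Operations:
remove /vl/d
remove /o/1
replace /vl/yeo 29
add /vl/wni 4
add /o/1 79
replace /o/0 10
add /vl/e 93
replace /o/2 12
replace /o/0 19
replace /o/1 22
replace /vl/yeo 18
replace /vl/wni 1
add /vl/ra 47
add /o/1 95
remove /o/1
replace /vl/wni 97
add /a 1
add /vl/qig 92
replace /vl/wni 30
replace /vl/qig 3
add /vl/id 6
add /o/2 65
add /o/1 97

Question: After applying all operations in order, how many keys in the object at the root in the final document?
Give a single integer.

After op 1 (remove /vl/d): {"o":[70,46,3],"vl":{"vi":63,"yeo":87}}
After op 2 (remove /o/1): {"o":[70,3],"vl":{"vi":63,"yeo":87}}
After op 3 (replace /vl/yeo 29): {"o":[70,3],"vl":{"vi":63,"yeo":29}}
After op 4 (add /vl/wni 4): {"o":[70,3],"vl":{"vi":63,"wni":4,"yeo":29}}
After op 5 (add /o/1 79): {"o":[70,79,3],"vl":{"vi":63,"wni":4,"yeo":29}}
After op 6 (replace /o/0 10): {"o":[10,79,3],"vl":{"vi":63,"wni":4,"yeo":29}}
After op 7 (add /vl/e 93): {"o":[10,79,3],"vl":{"e":93,"vi":63,"wni":4,"yeo":29}}
After op 8 (replace /o/2 12): {"o":[10,79,12],"vl":{"e":93,"vi":63,"wni":4,"yeo":29}}
After op 9 (replace /o/0 19): {"o":[19,79,12],"vl":{"e":93,"vi":63,"wni":4,"yeo":29}}
After op 10 (replace /o/1 22): {"o":[19,22,12],"vl":{"e":93,"vi":63,"wni":4,"yeo":29}}
After op 11 (replace /vl/yeo 18): {"o":[19,22,12],"vl":{"e":93,"vi":63,"wni":4,"yeo":18}}
After op 12 (replace /vl/wni 1): {"o":[19,22,12],"vl":{"e":93,"vi":63,"wni":1,"yeo":18}}
After op 13 (add /vl/ra 47): {"o":[19,22,12],"vl":{"e":93,"ra":47,"vi":63,"wni":1,"yeo":18}}
After op 14 (add /o/1 95): {"o":[19,95,22,12],"vl":{"e":93,"ra":47,"vi":63,"wni":1,"yeo":18}}
After op 15 (remove /o/1): {"o":[19,22,12],"vl":{"e":93,"ra":47,"vi":63,"wni":1,"yeo":18}}
After op 16 (replace /vl/wni 97): {"o":[19,22,12],"vl":{"e":93,"ra":47,"vi":63,"wni":97,"yeo":18}}
After op 17 (add /a 1): {"a":1,"o":[19,22,12],"vl":{"e":93,"ra":47,"vi":63,"wni":97,"yeo":18}}
After op 18 (add /vl/qig 92): {"a":1,"o":[19,22,12],"vl":{"e":93,"qig":92,"ra":47,"vi":63,"wni":97,"yeo":18}}
After op 19 (replace /vl/wni 30): {"a":1,"o":[19,22,12],"vl":{"e":93,"qig":92,"ra":47,"vi":63,"wni":30,"yeo":18}}
After op 20 (replace /vl/qig 3): {"a":1,"o":[19,22,12],"vl":{"e":93,"qig":3,"ra":47,"vi":63,"wni":30,"yeo":18}}
After op 21 (add /vl/id 6): {"a":1,"o":[19,22,12],"vl":{"e":93,"id":6,"qig":3,"ra":47,"vi":63,"wni":30,"yeo":18}}
After op 22 (add /o/2 65): {"a":1,"o":[19,22,65,12],"vl":{"e":93,"id":6,"qig":3,"ra":47,"vi":63,"wni":30,"yeo":18}}
After op 23 (add /o/1 97): {"a":1,"o":[19,97,22,65,12],"vl":{"e":93,"id":6,"qig":3,"ra":47,"vi":63,"wni":30,"yeo":18}}
Size at the root: 3

Answer: 3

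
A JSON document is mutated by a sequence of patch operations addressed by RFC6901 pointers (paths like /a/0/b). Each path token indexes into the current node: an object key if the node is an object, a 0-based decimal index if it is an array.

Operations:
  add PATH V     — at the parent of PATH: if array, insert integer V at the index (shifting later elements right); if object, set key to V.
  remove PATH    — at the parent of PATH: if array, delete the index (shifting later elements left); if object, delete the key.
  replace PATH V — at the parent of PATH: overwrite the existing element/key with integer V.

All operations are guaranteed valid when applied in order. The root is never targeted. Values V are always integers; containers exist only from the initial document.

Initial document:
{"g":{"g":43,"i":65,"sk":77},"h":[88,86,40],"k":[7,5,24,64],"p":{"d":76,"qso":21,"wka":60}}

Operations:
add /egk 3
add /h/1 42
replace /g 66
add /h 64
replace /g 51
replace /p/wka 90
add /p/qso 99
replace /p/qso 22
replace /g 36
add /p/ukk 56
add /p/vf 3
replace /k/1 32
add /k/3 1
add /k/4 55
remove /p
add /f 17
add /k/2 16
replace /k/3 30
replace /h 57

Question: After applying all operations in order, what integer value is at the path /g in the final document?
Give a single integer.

Answer: 36

Derivation:
After op 1 (add /egk 3): {"egk":3,"g":{"g":43,"i":65,"sk":77},"h":[88,86,40],"k":[7,5,24,64],"p":{"d":76,"qso":21,"wka":60}}
After op 2 (add /h/1 42): {"egk":3,"g":{"g":43,"i":65,"sk":77},"h":[88,42,86,40],"k":[7,5,24,64],"p":{"d":76,"qso":21,"wka":60}}
After op 3 (replace /g 66): {"egk":3,"g":66,"h":[88,42,86,40],"k":[7,5,24,64],"p":{"d":76,"qso":21,"wka":60}}
After op 4 (add /h 64): {"egk":3,"g":66,"h":64,"k":[7,5,24,64],"p":{"d":76,"qso":21,"wka":60}}
After op 5 (replace /g 51): {"egk":3,"g":51,"h":64,"k":[7,5,24,64],"p":{"d":76,"qso":21,"wka":60}}
After op 6 (replace /p/wka 90): {"egk":3,"g":51,"h":64,"k":[7,5,24,64],"p":{"d":76,"qso":21,"wka":90}}
After op 7 (add /p/qso 99): {"egk":3,"g":51,"h":64,"k":[7,5,24,64],"p":{"d":76,"qso":99,"wka":90}}
After op 8 (replace /p/qso 22): {"egk":3,"g":51,"h":64,"k":[7,5,24,64],"p":{"d":76,"qso":22,"wka":90}}
After op 9 (replace /g 36): {"egk":3,"g":36,"h":64,"k":[7,5,24,64],"p":{"d":76,"qso":22,"wka":90}}
After op 10 (add /p/ukk 56): {"egk":3,"g":36,"h":64,"k":[7,5,24,64],"p":{"d":76,"qso":22,"ukk":56,"wka":90}}
After op 11 (add /p/vf 3): {"egk":3,"g":36,"h":64,"k":[7,5,24,64],"p":{"d":76,"qso":22,"ukk":56,"vf":3,"wka":90}}
After op 12 (replace /k/1 32): {"egk":3,"g":36,"h":64,"k":[7,32,24,64],"p":{"d":76,"qso":22,"ukk":56,"vf":3,"wka":90}}
After op 13 (add /k/3 1): {"egk":3,"g":36,"h":64,"k":[7,32,24,1,64],"p":{"d":76,"qso":22,"ukk":56,"vf":3,"wka":90}}
After op 14 (add /k/4 55): {"egk":3,"g":36,"h":64,"k":[7,32,24,1,55,64],"p":{"d":76,"qso":22,"ukk":56,"vf":3,"wka":90}}
After op 15 (remove /p): {"egk":3,"g":36,"h":64,"k":[7,32,24,1,55,64]}
After op 16 (add /f 17): {"egk":3,"f":17,"g":36,"h":64,"k":[7,32,24,1,55,64]}
After op 17 (add /k/2 16): {"egk":3,"f":17,"g":36,"h":64,"k":[7,32,16,24,1,55,64]}
After op 18 (replace /k/3 30): {"egk":3,"f":17,"g":36,"h":64,"k":[7,32,16,30,1,55,64]}
After op 19 (replace /h 57): {"egk":3,"f":17,"g":36,"h":57,"k":[7,32,16,30,1,55,64]}
Value at /g: 36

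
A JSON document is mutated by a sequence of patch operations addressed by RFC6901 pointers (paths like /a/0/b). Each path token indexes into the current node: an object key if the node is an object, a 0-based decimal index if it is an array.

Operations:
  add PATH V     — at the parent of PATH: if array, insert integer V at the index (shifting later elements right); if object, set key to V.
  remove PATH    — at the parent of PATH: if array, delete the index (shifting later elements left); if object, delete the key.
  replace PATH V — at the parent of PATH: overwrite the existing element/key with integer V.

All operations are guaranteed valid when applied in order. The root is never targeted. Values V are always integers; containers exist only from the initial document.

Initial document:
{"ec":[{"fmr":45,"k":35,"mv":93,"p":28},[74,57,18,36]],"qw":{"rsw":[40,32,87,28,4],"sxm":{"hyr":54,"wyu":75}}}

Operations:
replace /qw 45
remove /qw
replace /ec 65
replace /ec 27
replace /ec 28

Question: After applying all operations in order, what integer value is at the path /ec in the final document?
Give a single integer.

Answer: 28

Derivation:
After op 1 (replace /qw 45): {"ec":[{"fmr":45,"k":35,"mv":93,"p":28},[74,57,18,36]],"qw":45}
After op 2 (remove /qw): {"ec":[{"fmr":45,"k":35,"mv":93,"p":28},[74,57,18,36]]}
After op 3 (replace /ec 65): {"ec":65}
After op 4 (replace /ec 27): {"ec":27}
After op 5 (replace /ec 28): {"ec":28}
Value at /ec: 28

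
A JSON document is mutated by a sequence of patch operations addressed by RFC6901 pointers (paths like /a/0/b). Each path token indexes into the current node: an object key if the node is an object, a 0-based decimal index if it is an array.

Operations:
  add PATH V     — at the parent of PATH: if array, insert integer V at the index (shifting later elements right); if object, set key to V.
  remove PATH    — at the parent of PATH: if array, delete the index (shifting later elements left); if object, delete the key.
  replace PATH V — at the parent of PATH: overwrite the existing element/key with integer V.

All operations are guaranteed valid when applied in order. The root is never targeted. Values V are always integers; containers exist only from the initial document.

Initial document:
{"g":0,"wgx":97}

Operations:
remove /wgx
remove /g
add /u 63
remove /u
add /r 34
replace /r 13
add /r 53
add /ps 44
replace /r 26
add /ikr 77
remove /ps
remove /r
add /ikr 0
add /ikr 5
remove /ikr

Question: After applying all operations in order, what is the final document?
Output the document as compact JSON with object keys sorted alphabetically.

Answer: {}

Derivation:
After op 1 (remove /wgx): {"g":0}
After op 2 (remove /g): {}
After op 3 (add /u 63): {"u":63}
After op 4 (remove /u): {}
After op 5 (add /r 34): {"r":34}
After op 6 (replace /r 13): {"r":13}
After op 7 (add /r 53): {"r":53}
After op 8 (add /ps 44): {"ps":44,"r":53}
After op 9 (replace /r 26): {"ps":44,"r":26}
After op 10 (add /ikr 77): {"ikr":77,"ps":44,"r":26}
After op 11 (remove /ps): {"ikr":77,"r":26}
After op 12 (remove /r): {"ikr":77}
After op 13 (add /ikr 0): {"ikr":0}
After op 14 (add /ikr 5): {"ikr":5}
After op 15 (remove /ikr): {}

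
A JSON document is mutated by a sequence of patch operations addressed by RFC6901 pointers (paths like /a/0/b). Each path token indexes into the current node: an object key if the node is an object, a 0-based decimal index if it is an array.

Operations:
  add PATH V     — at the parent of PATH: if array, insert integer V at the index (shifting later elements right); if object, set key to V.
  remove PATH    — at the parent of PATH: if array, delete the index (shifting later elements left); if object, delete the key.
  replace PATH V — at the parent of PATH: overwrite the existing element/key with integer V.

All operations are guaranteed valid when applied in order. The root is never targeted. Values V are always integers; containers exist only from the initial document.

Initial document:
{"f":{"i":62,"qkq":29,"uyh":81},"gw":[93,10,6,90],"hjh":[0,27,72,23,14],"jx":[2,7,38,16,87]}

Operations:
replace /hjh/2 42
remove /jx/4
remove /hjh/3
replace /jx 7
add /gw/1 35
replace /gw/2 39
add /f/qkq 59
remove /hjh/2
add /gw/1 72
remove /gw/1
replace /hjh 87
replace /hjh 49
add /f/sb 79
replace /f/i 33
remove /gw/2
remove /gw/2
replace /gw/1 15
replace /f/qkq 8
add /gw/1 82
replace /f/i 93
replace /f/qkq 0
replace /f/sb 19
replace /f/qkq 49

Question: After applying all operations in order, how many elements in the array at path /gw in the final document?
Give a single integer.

After op 1 (replace /hjh/2 42): {"f":{"i":62,"qkq":29,"uyh":81},"gw":[93,10,6,90],"hjh":[0,27,42,23,14],"jx":[2,7,38,16,87]}
After op 2 (remove /jx/4): {"f":{"i":62,"qkq":29,"uyh":81},"gw":[93,10,6,90],"hjh":[0,27,42,23,14],"jx":[2,7,38,16]}
After op 3 (remove /hjh/3): {"f":{"i":62,"qkq":29,"uyh":81},"gw":[93,10,6,90],"hjh":[0,27,42,14],"jx":[2,7,38,16]}
After op 4 (replace /jx 7): {"f":{"i":62,"qkq":29,"uyh":81},"gw":[93,10,6,90],"hjh":[0,27,42,14],"jx":7}
After op 5 (add /gw/1 35): {"f":{"i":62,"qkq":29,"uyh":81},"gw":[93,35,10,6,90],"hjh":[0,27,42,14],"jx":7}
After op 6 (replace /gw/2 39): {"f":{"i":62,"qkq":29,"uyh":81},"gw":[93,35,39,6,90],"hjh":[0,27,42,14],"jx":7}
After op 7 (add /f/qkq 59): {"f":{"i":62,"qkq":59,"uyh":81},"gw":[93,35,39,6,90],"hjh":[0,27,42,14],"jx":7}
After op 8 (remove /hjh/2): {"f":{"i":62,"qkq":59,"uyh":81},"gw":[93,35,39,6,90],"hjh":[0,27,14],"jx":7}
After op 9 (add /gw/1 72): {"f":{"i":62,"qkq":59,"uyh":81},"gw":[93,72,35,39,6,90],"hjh":[0,27,14],"jx":7}
After op 10 (remove /gw/1): {"f":{"i":62,"qkq":59,"uyh":81},"gw":[93,35,39,6,90],"hjh":[0,27,14],"jx":7}
After op 11 (replace /hjh 87): {"f":{"i":62,"qkq":59,"uyh":81},"gw":[93,35,39,6,90],"hjh":87,"jx":7}
After op 12 (replace /hjh 49): {"f":{"i":62,"qkq":59,"uyh":81},"gw":[93,35,39,6,90],"hjh":49,"jx":7}
After op 13 (add /f/sb 79): {"f":{"i":62,"qkq":59,"sb":79,"uyh":81},"gw":[93,35,39,6,90],"hjh":49,"jx":7}
After op 14 (replace /f/i 33): {"f":{"i":33,"qkq":59,"sb":79,"uyh":81},"gw":[93,35,39,6,90],"hjh":49,"jx":7}
After op 15 (remove /gw/2): {"f":{"i":33,"qkq":59,"sb":79,"uyh":81},"gw":[93,35,6,90],"hjh":49,"jx":7}
After op 16 (remove /gw/2): {"f":{"i":33,"qkq":59,"sb":79,"uyh":81},"gw":[93,35,90],"hjh":49,"jx":7}
After op 17 (replace /gw/1 15): {"f":{"i":33,"qkq":59,"sb":79,"uyh":81},"gw":[93,15,90],"hjh":49,"jx":7}
After op 18 (replace /f/qkq 8): {"f":{"i":33,"qkq":8,"sb":79,"uyh":81},"gw":[93,15,90],"hjh":49,"jx":7}
After op 19 (add /gw/1 82): {"f":{"i":33,"qkq":8,"sb":79,"uyh":81},"gw":[93,82,15,90],"hjh":49,"jx":7}
After op 20 (replace /f/i 93): {"f":{"i":93,"qkq":8,"sb":79,"uyh":81},"gw":[93,82,15,90],"hjh":49,"jx":7}
After op 21 (replace /f/qkq 0): {"f":{"i":93,"qkq":0,"sb":79,"uyh":81},"gw":[93,82,15,90],"hjh":49,"jx":7}
After op 22 (replace /f/sb 19): {"f":{"i":93,"qkq":0,"sb":19,"uyh":81},"gw":[93,82,15,90],"hjh":49,"jx":7}
After op 23 (replace /f/qkq 49): {"f":{"i":93,"qkq":49,"sb":19,"uyh":81},"gw":[93,82,15,90],"hjh":49,"jx":7}
Size at path /gw: 4

Answer: 4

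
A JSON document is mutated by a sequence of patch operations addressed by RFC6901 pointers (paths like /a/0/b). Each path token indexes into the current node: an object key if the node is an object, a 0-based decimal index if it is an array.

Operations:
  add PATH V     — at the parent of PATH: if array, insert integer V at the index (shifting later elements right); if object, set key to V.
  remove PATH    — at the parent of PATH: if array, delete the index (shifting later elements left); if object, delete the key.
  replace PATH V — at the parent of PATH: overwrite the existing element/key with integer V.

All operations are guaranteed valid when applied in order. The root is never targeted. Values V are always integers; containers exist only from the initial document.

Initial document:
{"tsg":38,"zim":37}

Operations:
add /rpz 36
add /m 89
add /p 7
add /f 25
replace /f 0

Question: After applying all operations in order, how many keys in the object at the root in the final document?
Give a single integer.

After op 1 (add /rpz 36): {"rpz":36,"tsg":38,"zim":37}
After op 2 (add /m 89): {"m":89,"rpz":36,"tsg":38,"zim":37}
After op 3 (add /p 7): {"m":89,"p":7,"rpz":36,"tsg":38,"zim":37}
After op 4 (add /f 25): {"f":25,"m":89,"p":7,"rpz":36,"tsg":38,"zim":37}
After op 5 (replace /f 0): {"f":0,"m":89,"p":7,"rpz":36,"tsg":38,"zim":37}
Size at the root: 6

Answer: 6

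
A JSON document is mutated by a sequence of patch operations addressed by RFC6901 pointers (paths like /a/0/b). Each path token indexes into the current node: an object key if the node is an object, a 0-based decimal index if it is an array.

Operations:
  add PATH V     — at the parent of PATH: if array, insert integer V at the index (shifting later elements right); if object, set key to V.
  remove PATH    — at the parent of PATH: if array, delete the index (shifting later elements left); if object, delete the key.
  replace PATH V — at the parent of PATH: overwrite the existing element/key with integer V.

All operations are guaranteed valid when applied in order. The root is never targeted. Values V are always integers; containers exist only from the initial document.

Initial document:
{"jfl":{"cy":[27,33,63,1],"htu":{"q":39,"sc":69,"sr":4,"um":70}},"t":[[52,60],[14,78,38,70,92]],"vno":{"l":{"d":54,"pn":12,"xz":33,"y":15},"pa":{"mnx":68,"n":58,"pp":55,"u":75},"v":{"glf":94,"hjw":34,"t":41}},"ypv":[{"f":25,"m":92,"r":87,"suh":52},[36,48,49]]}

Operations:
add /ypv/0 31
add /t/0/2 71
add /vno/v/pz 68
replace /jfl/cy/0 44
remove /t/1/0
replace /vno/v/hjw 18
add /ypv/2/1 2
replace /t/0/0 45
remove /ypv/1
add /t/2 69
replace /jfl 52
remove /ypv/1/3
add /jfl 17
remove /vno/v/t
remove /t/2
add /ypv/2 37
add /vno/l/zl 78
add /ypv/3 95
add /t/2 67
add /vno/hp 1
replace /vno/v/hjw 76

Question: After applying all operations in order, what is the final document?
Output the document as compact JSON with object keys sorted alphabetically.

After op 1 (add /ypv/0 31): {"jfl":{"cy":[27,33,63,1],"htu":{"q":39,"sc":69,"sr":4,"um":70}},"t":[[52,60],[14,78,38,70,92]],"vno":{"l":{"d":54,"pn":12,"xz":33,"y":15},"pa":{"mnx":68,"n":58,"pp":55,"u":75},"v":{"glf":94,"hjw":34,"t":41}},"ypv":[31,{"f":25,"m":92,"r":87,"suh":52},[36,48,49]]}
After op 2 (add /t/0/2 71): {"jfl":{"cy":[27,33,63,1],"htu":{"q":39,"sc":69,"sr":4,"um":70}},"t":[[52,60,71],[14,78,38,70,92]],"vno":{"l":{"d":54,"pn":12,"xz":33,"y":15},"pa":{"mnx":68,"n":58,"pp":55,"u":75},"v":{"glf":94,"hjw":34,"t":41}},"ypv":[31,{"f":25,"m":92,"r":87,"suh":52},[36,48,49]]}
After op 3 (add /vno/v/pz 68): {"jfl":{"cy":[27,33,63,1],"htu":{"q":39,"sc":69,"sr":4,"um":70}},"t":[[52,60,71],[14,78,38,70,92]],"vno":{"l":{"d":54,"pn":12,"xz":33,"y":15},"pa":{"mnx":68,"n":58,"pp":55,"u":75},"v":{"glf":94,"hjw":34,"pz":68,"t":41}},"ypv":[31,{"f":25,"m":92,"r":87,"suh":52},[36,48,49]]}
After op 4 (replace /jfl/cy/0 44): {"jfl":{"cy":[44,33,63,1],"htu":{"q":39,"sc":69,"sr":4,"um":70}},"t":[[52,60,71],[14,78,38,70,92]],"vno":{"l":{"d":54,"pn":12,"xz":33,"y":15},"pa":{"mnx":68,"n":58,"pp":55,"u":75},"v":{"glf":94,"hjw":34,"pz":68,"t":41}},"ypv":[31,{"f":25,"m":92,"r":87,"suh":52},[36,48,49]]}
After op 5 (remove /t/1/0): {"jfl":{"cy":[44,33,63,1],"htu":{"q":39,"sc":69,"sr":4,"um":70}},"t":[[52,60,71],[78,38,70,92]],"vno":{"l":{"d":54,"pn":12,"xz":33,"y":15},"pa":{"mnx":68,"n":58,"pp":55,"u":75},"v":{"glf":94,"hjw":34,"pz":68,"t":41}},"ypv":[31,{"f":25,"m":92,"r":87,"suh":52},[36,48,49]]}
After op 6 (replace /vno/v/hjw 18): {"jfl":{"cy":[44,33,63,1],"htu":{"q":39,"sc":69,"sr":4,"um":70}},"t":[[52,60,71],[78,38,70,92]],"vno":{"l":{"d":54,"pn":12,"xz":33,"y":15},"pa":{"mnx":68,"n":58,"pp":55,"u":75},"v":{"glf":94,"hjw":18,"pz":68,"t":41}},"ypv":[31,{"f":25,"m":92,"r":87,"suh":52},[36,48,49]]}
After op 7 (add /ypv/2/1 2): {"jfl":{"cy":[44,33,63,1],"htu":{"q":39,"sc":69,"sr":4,"um":70}},"t":[[52,60,71],[78,38,70,92]],"vno":{"l":{"d":54,"pn":12,"xz":33,"y":15},"pa":{"mnx":68,"n":58,"pp":55,"u":75},"v":{"glf":94,"hjw":18,"pz":68,"t":41}},"ypv":[31,{"f":25,"m":92,"r":87,"suh":52},[36,2,48,49]]}
After op 8 (replace /t/0/0 45): {"jfl":{"cy":[44,33,63,1],"htu":{"q":39,"sc":69,"sr":4,"um":70}},"t":[[45,60,71],[78,38,70,92]],"vno":{"l":{"d":54,"pn":12,"xz":33,"y":15},"pa":{"mnx":68,"n":58,"pp":55,"u":75},"v":{"glf":94,"hjw":18,"pz":68,"t":41}},"ypv":[31,{"f":25,"m":92,"r":87,"suh":52},[36,2,48,49]]}
After op 9 (remove /ypv/1): {"jfl":{"cy":[44,33,63,1],"htu":{"q":39,"sc":69,"sr":4,"um":70}},"t":[[45,60,71],[78,38,70,92]],"vno":{"l":{"d":54,"pn":12,"xz":33,"y":15},"pa":{"mnx":68,"n":58,"pp":55,"u":75},"v":{"glf":94,"hjw":18,"pz":68,"t":41}},"ypv":[31,[36,2,48,49]]}
After op 10 (add /t/2 69): {"jfl":{"cy":[44,33,63,1],"htu":{"q":39,"sc":69,"sr":4,"um":70}},"t":[[45,60,71],[78,38,70,92],69],"vno":{"l":{"d":54,"pn":12,"xz":33,"y":15},"pa":{"mnx":68,"n":58,"pp":55,"u":75},"v":{"glf":94,"hjw":18,"pz":68,"t":41}},"ypv":[31,[36,2,48,49]]}
After op 11 (replace /jfl 52): {"jfl":52,"t":[[45,60,71],[78,38,70,92],69],"vno":{"l":{"d":54,"pn":12,"xz":33,"y":15},"pa":{"mnx":68,"n":58,"pp":55,"u":75},"v":{"glf":94,"hjw":18,"pz":68,"t":41}},"ypv":[31,[36,2,48,49]]}
After op 12 (remove /ypv/1/3): {"jfl":52,"t":[[45,60,71],[78,38,70,92],69],"vno":{"l":{"d":54,"pn":12,"xz":33,"y":15},"pa":{"mnx":68,"n":58,"pp":55,"u":75},"v":{"glf":94,"hjw":18,"pz":68,"t":41}},"ypv":[31,[36,2,48]]}
After op 13 (add /jfl 17): {"jfl":17,"t":[[45,60,71],[78,38,70,92],69],"vno":{"l":{"d":54,"pn":12,"xz":33,"y":15},"pa":{"mnx":68,"n":58,"pp":55,"u":75},"v":{"glf":94,"hjw":18,"pz":68,"t":41}},"ypv":[31,[36,2,48]]}
After op 14 (remove /vno/v/t): {"jfl":17,"t":[[45,60,71],[78,38,70,92],69],"vno":{"l":{"d":54,"pn":12,"xz":33,"y":15},"pa":{"mnx":68,"n":58,"pp":55,"u":75},"v":{"glf":94,"hjw":18,"pz":68}},"ypv":[31,[36,2,48]]}
After op 15 (remove /t/2): {"jfl":17,"t":[[45,60,71],[78,38,70,92]],"vno":{"l":{"d":54,"pn":12,"xz":33,"y":15},"pa":{"mnx":68,"n":58,"pp":55,"u":75},"v":{"glf":94,"hjw":18,"pz":68}},"ypv":[31,[36,2,48]]}
After op 16 (add /ypv/2 37): {"jfl":17,"t":[[45,60,71],[78,38,70,92]],"vno":{"l":{"d":54,"pn":12,"xz":33,"y":15},"pa":{"mnx":68,"n":58,"pp":55,"u":75},"v":{"glf":94,"hjw":18,"pz":68}},"ypv":[31,[36,2,48],37]}
After op 17 (add /vno/l/zl 78): {"jfl":17,"t":[[45,60,71],[78,38,70,92]],"vno":{"l":{"d":54,"pn":12,"xz":33,"y":15,"zl":78},"pa":{"mnx":68,"n":58,"pp":55,"u":75},"v":{"glf":94,"hjw":18,"pz":68}},"ypv":[31,[36,2,48],37]}
After op 18 (add /ypv/3 95): {"jfl":17,"t":[[45,60,71],[78,38,70,92]],"vno":{"l":{"d":54,"pn":12,"xz":33,"y":15,"zl":78},"pa":{"mnx":68,"n":58,"pp":55,"u":75},"v":{"glf":94,"hjw":18,"pz":68}},"ypv":[31,[36,2,48],37,95]}
After op 19 (add /t/2 67): {"jfl":17,"t":[[45,60,71],[78,38,70,92],67],"vno":{"l":{"d":54,"pn":12,"xz":33,"y":15,"zl":78},"pa":{"mnx":68,"n":58,"pp":55,"u":75},"v":{"glf":94,"hjw":18,"pz":68}},"ypv":[31,[36,2,48],37,95]}
After op 20 (add /vno/hp 1): {"jfl":17,"t":[[45,60,71],[78,38,70,92],67],"vno":{"hp":1,"l":{"d":54,"pn":12,"xz":33,"y":15,"zl":78},"pa":{"mnx":68,"n":58,"pp":55,"u":75},"v":{"glf":94,"hjw":18,"pz":68}},"ypv":[31,[36,2,48],37,95]}
After op 21 (replace /vno/v/hjw 76): {"jfl":17,"t":[[45,60,71],[78,38,70,92],67],"vno":{"hp":1,"l":{"d":54,"pn":12,"xz":33,"y":15,"zl":78},"pa":{"mnx":68,"n":58,"pp":55,"u":75},"v":{"glf":94,"hjw":76,"pz":68}},"ypv":[31,[36,2,48],37,95]}

Answer: {"jfl":17,"t":[[45,60,71],[78,38,70,92],67],"vno":{"hp":1,"l":{"d":54,"pn":12,"xz":33,"y":15,"zl":78},"pa":{"mnx":68,"n":58,"pp":55,"u":75},"v":{"glf":94,"hjw":76,"pz":68}},"ypv":[31,[36,2,48],37,95]}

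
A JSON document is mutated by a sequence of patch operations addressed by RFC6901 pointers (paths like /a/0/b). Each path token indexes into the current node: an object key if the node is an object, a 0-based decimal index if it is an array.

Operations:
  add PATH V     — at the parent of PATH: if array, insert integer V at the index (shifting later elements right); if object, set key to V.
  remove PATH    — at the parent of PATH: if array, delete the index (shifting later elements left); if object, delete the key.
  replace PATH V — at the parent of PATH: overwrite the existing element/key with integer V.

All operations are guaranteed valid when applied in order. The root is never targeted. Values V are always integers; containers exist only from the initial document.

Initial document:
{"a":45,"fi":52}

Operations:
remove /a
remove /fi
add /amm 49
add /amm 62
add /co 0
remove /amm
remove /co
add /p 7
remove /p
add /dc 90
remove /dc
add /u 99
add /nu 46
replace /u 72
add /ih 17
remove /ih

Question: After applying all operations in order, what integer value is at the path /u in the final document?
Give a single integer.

After op 1 (remove /a): {"fi":52}
After op 2 (remove /fi): {}
After op 3 (add /amm 49): {"amm":49}
After op 4 (add /amm 62): {"amm":62}
After op 5 (add /co 0): {"amm":62,"co":0}
After op 6 (remove /amm): {"co":0}
After op 7 (remove /co): {}
After op 8 (add /p 7): {"p":7}
After op 9 (remove /p): {}
After op 10 (add /dc 90): {"dc":90}
After op 11 (remove /dc): {}
After op 12 (add /u 99): {"u":99}
After op 13 (add /nu 46): {"nu":46,"u":99}
After op 14 (replace /u 72): {"nu":46,"u":72}
After op 15 (add /ih 17): {"ih":17,"nu":46,"u":72}
After op 16 (remove /ih): {"nu":46,"u":72}
Value at /u: 72

Answer: 72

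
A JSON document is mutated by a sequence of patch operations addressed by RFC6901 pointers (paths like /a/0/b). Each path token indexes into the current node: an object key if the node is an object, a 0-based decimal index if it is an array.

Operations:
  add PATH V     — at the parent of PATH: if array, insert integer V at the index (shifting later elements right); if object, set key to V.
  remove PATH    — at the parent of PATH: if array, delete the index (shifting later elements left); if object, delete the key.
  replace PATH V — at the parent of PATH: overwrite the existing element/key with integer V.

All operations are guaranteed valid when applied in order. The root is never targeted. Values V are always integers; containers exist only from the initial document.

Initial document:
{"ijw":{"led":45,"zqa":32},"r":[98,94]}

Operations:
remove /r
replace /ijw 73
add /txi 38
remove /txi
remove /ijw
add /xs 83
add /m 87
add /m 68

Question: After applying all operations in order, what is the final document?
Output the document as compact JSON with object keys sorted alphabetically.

Answer: {"m":68,"xs":83}

Derivation:
After op 1 (remove /r): {"ijw":{"led":45,"zqa":32}}
After op 2 (replace /ijw 73): {"ijw":73}
After op 3 (add /txi 38): {"ijw":73,"txi":38}
After op 4 (remove /txi): {"ijw":73}
After op 5 (remove /ijw): {}
After op 6 (add /xs 83): {"xs":83}
After op 7 (add /m 87): {"m":87,"xs":83}
After op 8 (add /m 68): {"m":68,"xs":83}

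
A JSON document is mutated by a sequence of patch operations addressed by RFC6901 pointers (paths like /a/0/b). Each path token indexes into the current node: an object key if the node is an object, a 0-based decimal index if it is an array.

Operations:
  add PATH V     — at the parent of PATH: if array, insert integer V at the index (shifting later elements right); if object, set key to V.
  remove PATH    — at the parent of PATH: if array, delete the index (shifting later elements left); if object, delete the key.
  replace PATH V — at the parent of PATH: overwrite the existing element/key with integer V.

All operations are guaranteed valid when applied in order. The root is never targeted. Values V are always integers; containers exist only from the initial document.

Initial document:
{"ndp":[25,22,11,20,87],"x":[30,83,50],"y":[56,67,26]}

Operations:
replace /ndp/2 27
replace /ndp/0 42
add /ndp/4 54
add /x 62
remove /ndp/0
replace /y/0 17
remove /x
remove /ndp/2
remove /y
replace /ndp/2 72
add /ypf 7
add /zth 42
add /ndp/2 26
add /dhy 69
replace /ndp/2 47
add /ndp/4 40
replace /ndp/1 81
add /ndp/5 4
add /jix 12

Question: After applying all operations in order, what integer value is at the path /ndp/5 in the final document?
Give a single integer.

After op 1 (replace /ndp/2 27): {"ndp":[25,22,27,20,87],"x":[30,83,50],"y":[56,67,26]}
After op 2 (replace /ndp/0 42): {"ndp":[42,22,27,20,87],"x":[30,83,50],"y":[56,67,26]}
After op 3 (add /ndp/4 54): {"ndp":[42,22,27,20,54,87],"x":[30,83,50],"y":[56,67,26]}
After op 4 (add /x 62): {"ndp":[42,22,27,20,54,87],"x":62,"y":[56,67,26]}
After op 5 (remove /ndp/0): {"ndp":[22,27,20,54,87],"x":62,"y":[56,67,26]}
After op 6 (replace /y/0 17): {"ndp":[22,27,20,54,87],"x":62,"y":[17,67,26]}
After op 7 (remove /x): {"ndp":[22,27,20,54,87],"y":[17,67,26]}
After op 8 (remove /ndp/2): {"ndp":[22,27,54,87],"y":[17,67,26]}
After op 9 (remove /y): {"ndp":[22,27,54,87]}
After op 10 (replace /ndp/2 72): {"ndp":[22,27,72,87]}
After op 11 (add /ypf 7): {"ndp":[22,27,72,87],"ypf":7}
After op 12 (add /zth 42): {"ndp":[22,27,72,87],"ypf":7,"zth":42}
After op 13 (add /ndp/2 26): {"ndp":[22,27,26,72,87],"ypf":7,"zth":42}
After op 14 (add /dhy 69): {"dhy":69,"ndp":[22,27,26,72,87],"ypf":7,"zth":42}
After op 15 (replace /ndp/2 47): {"dhy":69,"ndp":[22,27,47,72,87],"ypf":7,"zth":42}
After op 16 (add /ndp/4 40): {"dhy":69,"ndp":[22,27,47,72,40,87],"ypf":7,"zth":42}
After op 17 (replace /ndp/1 81): {"dhy":69,"ndp":[22,81,47,72,40,87],"ypf":7,"zth":42}
After op 18 (add /ndp/5 4): {"dhy":69,"ndp":[22,81,47,72,40,4,87],"ypf":7,"zth":42}
After op 19 (add /jix 12): {"dhy":69,"jix":12,"ndp":[22,81,47,72,40,4,87],"ypf":7,"zth":42}
Value at /ndp/5: 4

Answer: 4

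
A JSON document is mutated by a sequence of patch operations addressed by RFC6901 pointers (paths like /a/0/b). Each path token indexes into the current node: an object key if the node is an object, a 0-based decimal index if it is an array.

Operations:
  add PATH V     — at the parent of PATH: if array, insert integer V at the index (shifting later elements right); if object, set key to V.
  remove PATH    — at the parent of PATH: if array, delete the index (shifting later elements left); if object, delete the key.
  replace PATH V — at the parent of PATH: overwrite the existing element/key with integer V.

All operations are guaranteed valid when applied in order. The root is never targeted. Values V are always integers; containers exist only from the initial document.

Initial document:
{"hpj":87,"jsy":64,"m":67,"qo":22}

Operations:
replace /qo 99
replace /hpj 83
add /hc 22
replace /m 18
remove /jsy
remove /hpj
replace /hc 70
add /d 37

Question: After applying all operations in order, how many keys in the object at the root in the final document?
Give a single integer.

Answer: 4

Derivation:
After op 1 (replace /qo 99): {"hpj":87,"jsy":64,"m":67,"qo":99}
After op 2 (replace /hpj 83): {"hpj":83,"jsy":64,"m":67,"qo":99}
After op 3 (add /hc 22): {"hc":22,"hpj":83,"jsy":64,"m":67,"qo":99}
After op 4 (replace /m 18): {"hc":22,"hpj":83,"jsy":64,"m":18,"qo":99}
After op 5 (remove /jsy): {"hc":22,"hpj":83,"m":18,"qo":99}
After op 6 (remove /hpj): {"hc":22,"m":18,"qo":99}
After op 7 (replace /hc 70): {"hc":70,"m":18,"qo":99}
After op 8 (add /d 37): {"d":37,"hc":70,"m":18,"qo":99}
Size at the root: 4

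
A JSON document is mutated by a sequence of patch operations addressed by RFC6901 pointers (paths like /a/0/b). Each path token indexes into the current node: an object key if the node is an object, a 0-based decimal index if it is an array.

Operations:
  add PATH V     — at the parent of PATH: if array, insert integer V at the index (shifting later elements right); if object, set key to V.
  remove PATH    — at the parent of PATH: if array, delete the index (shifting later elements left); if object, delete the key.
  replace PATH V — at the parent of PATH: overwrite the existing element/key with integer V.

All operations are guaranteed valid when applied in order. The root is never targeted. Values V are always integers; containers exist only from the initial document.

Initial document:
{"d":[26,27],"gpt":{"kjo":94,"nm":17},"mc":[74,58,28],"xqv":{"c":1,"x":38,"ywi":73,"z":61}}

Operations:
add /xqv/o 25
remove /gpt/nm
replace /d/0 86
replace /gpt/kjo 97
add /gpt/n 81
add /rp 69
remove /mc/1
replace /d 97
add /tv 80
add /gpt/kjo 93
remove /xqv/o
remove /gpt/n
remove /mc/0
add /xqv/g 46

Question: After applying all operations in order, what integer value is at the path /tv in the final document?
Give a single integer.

After op 1 (add /xqv/o 25): {"d":[26,27],"gpt":{"kjo":94,"nm":17},"mc":[74,58,28],"xqv":{"c":1,"o":25,"x":38,"ywi":73,"z":61}}
After op 2 (remove /gpt/nm): {"d":[26,27],"gpt":{"kjo":94},"mc":[74,58,28],"xqv":{"c":1,"o":25,"x":38,"ywi":73,"z":61}}
After op 3 (replace /d/0 86): {"d":[86,27],"gpt":{"kjo":94},"mc":[74,58,28],"xqv":{"c":1,"o":25,"x":38,"ywi":73,"z":61}}
After op 4 (replace /gpt/kjo 97): {"d":[86,27],"gpt":{"kjo":97},"mc":[74,58,28],"xqv":{"c":1,"o":25,"x":38,"ywi":73,"z":61}}
After op 5 (add /gpt/n 81): {"d":[86,27],"gpt":{"kjo":97,"n":81},"mc":[74,58,28],"xqv":{"c":1,"o":25,"x":38,"ywi":73,"z":61}}
After op 6 (add /rp 69): {"d":[86,27],"gpt":{"kjo":97,"n":81},"mc":[74,58,28],"rp":69,"xqv":{"c":1,"o":25,"x":38,"ywi":73,"z":61}}
After op 7 (remove /mc/1): {"d":[86,27],"gpt":{"kjo":97,"n":81},"mc":[74,28],"rp":69,"xqv":{"c":1,"o":25,"x":38,"ywi":73,"z":61}}
After op 8 (replace /d 97): {"d":97,"gpt":{"kjo":97,"n":81},"mc":[74,28],"rp":69,"xqv":{"c":1,"o":25,"x":38,"ywi":73,"z":61}}
After op 9 (add /tv 80): {"d":97,"gpt":{"kjo":97,"n":81},"mc":[74,28],"rp":69,"tv":80,"xqv":{"c":1,"o":25,"x":38,"ywi":73,"z":61}}
After op 10 (add /gpt/kjo 93): {"d":97,"gpt":{"kjo":93,"n":81},"mc":[74,28],"rp":69,"tv":80,"xqv":{"c":1,"o":25,"x":38,"ywi":73,"z":61}}
After op 11 (remove /xqv/o): {"d":97,"gpt":{"kjo":93,"n":81},"mc":[74,28],"rp":69,"tv":80,"xqv":{"c":1,"x":38,"ywi":73,"z":61}}
After op 12 (remove /gpt/n): {"d":97,"gpt":{"kjo":93},"mc":[74,28],"rp":69,"tv":80,"xqv":{"c":1,"x":38,"ywi":73,"z":61}}
After op 13 (remove /mc/0): {"d":97,"gpt":{"kjo":93},"mc":[28],"rp":69,"tv":80,"xqv":{"c":1,"x":38,"ywi":73,"z":61}}
After op 14 (add /xqv/g 46): {"d":97,"gpt":{"kjo":93},"mc":[28],"rp":69,"tv":80,"xqv":{"c":1,"g":46,"x":38,"ywi":73,"z":61}}
Value at /tv: 80

Answer: 80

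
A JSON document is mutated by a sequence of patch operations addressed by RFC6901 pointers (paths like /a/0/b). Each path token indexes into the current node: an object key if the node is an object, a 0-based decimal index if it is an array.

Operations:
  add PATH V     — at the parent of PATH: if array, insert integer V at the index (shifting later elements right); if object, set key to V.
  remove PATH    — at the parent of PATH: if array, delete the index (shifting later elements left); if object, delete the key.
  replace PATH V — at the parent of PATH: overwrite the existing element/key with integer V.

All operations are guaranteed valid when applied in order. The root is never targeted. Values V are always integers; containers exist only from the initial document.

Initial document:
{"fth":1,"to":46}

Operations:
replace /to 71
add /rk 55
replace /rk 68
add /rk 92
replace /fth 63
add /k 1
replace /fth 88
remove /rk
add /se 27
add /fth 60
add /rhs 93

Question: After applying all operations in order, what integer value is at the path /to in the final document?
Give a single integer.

After op 1 (replace /to 71): {"fth":1,"to":71}
After op 2 (add /rk 55): {"fth":1,"rk":55,"to":71}
After op 3 (replace /rk 68): {"fth":1,"rk":68,"to":71}
After op 4 (add /rk 92): {"fth":1,"rk":92,"to":71}
After op 5 (replace /fth 63): {"fth":63,"rk":92,"to":71}
After op 6 (add /k 1): {"fth":63,"k":1,"rk":92,"to":71}
After op 7 (replace /fth 88): {"fth":88,"k":1,"rk":92,"to":71}
After op 8 (remove /rk): {"fth":88,"k":1,"to":71}
After op 9 (add /se 27): {"fth":88,"k":1,"se":27,"to":71}
After op 10 (add /fth 60): {"fth":60,"k":1,"se":27,"to":71}
After op 11 (add /rhs 93): {"fth":60,"k":1,"rhs":93,"se":27,"to":71}
Value at /to: 71

Answer: 71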